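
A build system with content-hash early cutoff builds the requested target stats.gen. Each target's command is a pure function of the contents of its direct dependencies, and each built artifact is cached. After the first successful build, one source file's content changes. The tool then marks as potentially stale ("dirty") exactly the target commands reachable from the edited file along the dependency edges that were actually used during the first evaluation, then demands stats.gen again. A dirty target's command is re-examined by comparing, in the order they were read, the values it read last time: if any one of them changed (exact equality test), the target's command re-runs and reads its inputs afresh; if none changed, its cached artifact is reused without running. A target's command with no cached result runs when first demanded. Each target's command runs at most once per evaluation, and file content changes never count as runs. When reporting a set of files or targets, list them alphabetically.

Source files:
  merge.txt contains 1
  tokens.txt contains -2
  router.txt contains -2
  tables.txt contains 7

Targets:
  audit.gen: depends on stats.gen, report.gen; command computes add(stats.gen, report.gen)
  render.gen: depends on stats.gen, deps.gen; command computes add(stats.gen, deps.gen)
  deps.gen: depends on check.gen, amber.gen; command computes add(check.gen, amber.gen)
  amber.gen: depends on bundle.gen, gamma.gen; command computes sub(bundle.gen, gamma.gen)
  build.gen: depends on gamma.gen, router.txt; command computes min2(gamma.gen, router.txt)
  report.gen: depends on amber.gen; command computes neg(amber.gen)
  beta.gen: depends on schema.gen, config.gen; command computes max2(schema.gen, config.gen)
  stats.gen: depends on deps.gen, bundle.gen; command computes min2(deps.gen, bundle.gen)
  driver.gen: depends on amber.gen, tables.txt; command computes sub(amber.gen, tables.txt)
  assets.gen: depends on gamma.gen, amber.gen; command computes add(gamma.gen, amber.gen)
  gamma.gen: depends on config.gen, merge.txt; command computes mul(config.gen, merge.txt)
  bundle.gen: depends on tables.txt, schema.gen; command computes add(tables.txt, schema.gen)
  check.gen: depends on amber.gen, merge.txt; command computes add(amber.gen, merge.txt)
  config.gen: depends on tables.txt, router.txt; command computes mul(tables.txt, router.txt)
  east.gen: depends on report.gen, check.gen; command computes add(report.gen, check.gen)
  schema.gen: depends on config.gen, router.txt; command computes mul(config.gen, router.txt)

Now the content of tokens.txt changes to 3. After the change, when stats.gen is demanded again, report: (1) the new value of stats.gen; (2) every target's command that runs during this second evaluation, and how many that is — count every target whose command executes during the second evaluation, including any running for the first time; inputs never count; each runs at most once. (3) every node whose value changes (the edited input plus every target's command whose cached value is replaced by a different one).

First evaluation (everything demanded from the output):
  config.gen = mul(7, -2) = -14
  gamma.gen = mul(-14, 1) = -14
  schema.gen = mul(-14, -2) = 28
  bundle.gen = add(7, 28) = 35
  amber.gen = sub(35, -14) = 49
  check.gen = add(49, 1) = 50
  deps.gen = add(50, 49) = 99
  stats.gen = min2(99, 35) = 35

Propagation after the edit:
  tokens.txt feeds no computation that the output demands — nothing is marked dirty and nothing runs.

Key observation: tokens.txt is never demanded by the output, so the edit triggers no recomputation at all.

New value of stats.gen: 35.
Target commands that run: none — 0 in total.
Values that change: tokens.txt.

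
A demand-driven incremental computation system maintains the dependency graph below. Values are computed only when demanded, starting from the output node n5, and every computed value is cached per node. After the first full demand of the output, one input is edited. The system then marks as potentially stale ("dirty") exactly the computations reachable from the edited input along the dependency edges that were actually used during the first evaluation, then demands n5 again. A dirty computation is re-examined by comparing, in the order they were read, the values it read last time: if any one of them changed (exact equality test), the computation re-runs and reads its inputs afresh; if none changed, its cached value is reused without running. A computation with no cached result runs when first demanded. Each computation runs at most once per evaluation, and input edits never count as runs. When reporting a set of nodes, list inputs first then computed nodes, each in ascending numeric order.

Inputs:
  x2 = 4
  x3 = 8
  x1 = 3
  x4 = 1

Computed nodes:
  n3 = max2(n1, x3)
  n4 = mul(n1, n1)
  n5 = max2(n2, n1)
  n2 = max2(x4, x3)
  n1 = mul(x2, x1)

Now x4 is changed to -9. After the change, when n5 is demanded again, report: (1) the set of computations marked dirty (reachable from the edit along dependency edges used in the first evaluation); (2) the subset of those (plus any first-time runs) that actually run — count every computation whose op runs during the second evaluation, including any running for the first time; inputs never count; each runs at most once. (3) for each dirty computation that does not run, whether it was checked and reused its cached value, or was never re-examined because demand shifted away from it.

First evaluation (everything demanded from the output):
  n1 = mul(4, 3) = 12
  n2 = max2(1, 8) = 8
  n5 = max2(8, 12) = 12

Propagation after the edit:
  n2: runs — x4 1->-9; result 8 (same value as before).
  n5: checked — values it read are unchanged (n2 unchanged, n1 unchanged); reused cached 12 without running.

Key observation: the change is absorbed at n2 — it re-runs but produces the same value, and the output's value is unchanged.

Marked dirty: n2, n5.
Computations that run: n2 — 1 in total.
Checked but reused from cache: n5.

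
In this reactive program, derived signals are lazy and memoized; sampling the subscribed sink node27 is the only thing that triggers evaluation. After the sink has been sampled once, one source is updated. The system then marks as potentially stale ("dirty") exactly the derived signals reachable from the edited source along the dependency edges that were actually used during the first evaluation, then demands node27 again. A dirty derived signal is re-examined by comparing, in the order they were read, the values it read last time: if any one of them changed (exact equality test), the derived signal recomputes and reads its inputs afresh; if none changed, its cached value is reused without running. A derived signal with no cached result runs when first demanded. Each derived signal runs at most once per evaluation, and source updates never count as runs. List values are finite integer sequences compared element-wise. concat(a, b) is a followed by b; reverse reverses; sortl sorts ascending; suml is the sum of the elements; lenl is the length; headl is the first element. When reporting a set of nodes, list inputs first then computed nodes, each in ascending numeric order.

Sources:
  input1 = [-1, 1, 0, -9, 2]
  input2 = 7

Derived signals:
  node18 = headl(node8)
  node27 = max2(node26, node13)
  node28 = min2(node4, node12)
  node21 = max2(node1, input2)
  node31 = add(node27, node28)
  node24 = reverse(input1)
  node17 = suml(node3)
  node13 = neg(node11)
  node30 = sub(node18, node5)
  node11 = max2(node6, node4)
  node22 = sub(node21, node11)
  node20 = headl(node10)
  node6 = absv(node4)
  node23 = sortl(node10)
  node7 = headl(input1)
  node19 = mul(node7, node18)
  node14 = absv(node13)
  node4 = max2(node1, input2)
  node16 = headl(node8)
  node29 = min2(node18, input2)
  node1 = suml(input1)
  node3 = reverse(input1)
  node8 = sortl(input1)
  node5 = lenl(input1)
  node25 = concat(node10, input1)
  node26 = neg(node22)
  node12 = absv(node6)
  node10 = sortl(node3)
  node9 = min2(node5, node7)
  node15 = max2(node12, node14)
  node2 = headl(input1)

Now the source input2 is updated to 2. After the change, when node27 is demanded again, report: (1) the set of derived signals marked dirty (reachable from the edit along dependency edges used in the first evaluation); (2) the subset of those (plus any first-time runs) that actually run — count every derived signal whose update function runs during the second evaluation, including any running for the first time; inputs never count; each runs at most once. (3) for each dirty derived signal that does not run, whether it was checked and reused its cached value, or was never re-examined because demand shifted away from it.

First demand of the output computes:
  node1 = suml([-1, 1, 0, -9, 2]) = -7
  node4 = max2(-7, 7) = 7
  node6 = absv(7) = 7
  node11 = max2(7, 7) = 7
  node13 = neg(7) = -7
  node21 = max2(-7, 7) = 7
  node22 = sub(7, 7) = 0
  node26 = neg(0) = 0
  node27 = max2(0, -7) = 0

After the edit, cleaning proceeds:
  node4: a read changed (input2 7->2) — executes, giving 2.
  node6: a read changed (node4 7->2) — executes, giving 2.
  node11: a read changed (node6 7->2; node4 7->2) — executes, giving 2.
  node13: a read changed (node11 7->2) — executes, giving -2.
  node21: a read changed (input2 7->2) — executes, giving 2.
  node22: a read changed (node21 7->2; node11 7->2) — executes, giving 0 — identical to its old value.
  node26: dirty, but its reads are unchanged (node22 unchanged); cached 0 stands.
  node27: a read changed (node13 -7->-2) — executes, giving 0 — identical to its old value.

Note where the cutoff bites: node26 is checked, finds nothing changed, and keeps its cache.

The edit dirties: node4, node6, node11, node13, node21, node22, node26, node27.
7 derived signals run: node4, node6, node11, node13, node21, node22, node27.
Cache hits after checking: node26.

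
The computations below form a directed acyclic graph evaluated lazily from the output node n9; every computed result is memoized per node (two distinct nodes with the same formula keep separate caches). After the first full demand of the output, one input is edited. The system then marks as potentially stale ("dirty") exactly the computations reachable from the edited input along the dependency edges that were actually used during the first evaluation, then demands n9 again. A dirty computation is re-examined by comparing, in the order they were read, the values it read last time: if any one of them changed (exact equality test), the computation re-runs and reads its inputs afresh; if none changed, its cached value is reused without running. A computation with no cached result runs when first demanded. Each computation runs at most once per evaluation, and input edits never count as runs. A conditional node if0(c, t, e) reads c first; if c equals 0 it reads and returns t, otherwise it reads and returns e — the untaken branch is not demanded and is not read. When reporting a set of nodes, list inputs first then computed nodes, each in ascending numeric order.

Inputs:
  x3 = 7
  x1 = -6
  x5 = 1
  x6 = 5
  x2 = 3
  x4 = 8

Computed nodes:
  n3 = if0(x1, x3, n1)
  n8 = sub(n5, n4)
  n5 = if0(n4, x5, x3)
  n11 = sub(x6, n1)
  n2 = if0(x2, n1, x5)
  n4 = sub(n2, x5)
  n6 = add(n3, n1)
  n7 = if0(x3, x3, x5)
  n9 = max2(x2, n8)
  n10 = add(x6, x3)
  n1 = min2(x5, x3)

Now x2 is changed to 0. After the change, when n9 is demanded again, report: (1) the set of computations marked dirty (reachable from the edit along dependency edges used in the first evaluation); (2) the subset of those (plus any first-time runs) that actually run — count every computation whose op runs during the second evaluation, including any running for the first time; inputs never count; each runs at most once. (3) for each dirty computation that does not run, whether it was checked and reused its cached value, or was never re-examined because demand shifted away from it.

The edit dirties: n2, n4, n5, n8, n9.
3 computations run: n1, n2, n9.
Cache hits after checking: n4, n5, n8.
Note the branch switch — n1 had no cache and runs now for the first time.

First demand of the output computes:
  n2 = if0(x2=3 -> else branch x5) = 1
  n4 = sub(1, 1) = 0
  n5 = if0(n4=0 -> then branch x5) = 1
  n8 = sub(1, 0) = 1
  n9 = max2(3, 1) = 3

After the edit, cleaning proceeds:
  n1: had never run; runs now, result 1.
  n2: a read changed (x2 3->0) — executes, giving 1 — identical to its old value.
  n4: dirty, but its reads are unchanged (n2 unchanged, x5 unchanged); cached 0 stands.
  n5: dirty, but its reads are unchanged (n4 unchanged, x5 unchanged); cached 1 stands.
  n8: dirty, but its reads are unchanged (n5 unchanged, n4 unchanged); cached 1 stands.
  n9: a read changed (x2 3->0) — executes, giving 1.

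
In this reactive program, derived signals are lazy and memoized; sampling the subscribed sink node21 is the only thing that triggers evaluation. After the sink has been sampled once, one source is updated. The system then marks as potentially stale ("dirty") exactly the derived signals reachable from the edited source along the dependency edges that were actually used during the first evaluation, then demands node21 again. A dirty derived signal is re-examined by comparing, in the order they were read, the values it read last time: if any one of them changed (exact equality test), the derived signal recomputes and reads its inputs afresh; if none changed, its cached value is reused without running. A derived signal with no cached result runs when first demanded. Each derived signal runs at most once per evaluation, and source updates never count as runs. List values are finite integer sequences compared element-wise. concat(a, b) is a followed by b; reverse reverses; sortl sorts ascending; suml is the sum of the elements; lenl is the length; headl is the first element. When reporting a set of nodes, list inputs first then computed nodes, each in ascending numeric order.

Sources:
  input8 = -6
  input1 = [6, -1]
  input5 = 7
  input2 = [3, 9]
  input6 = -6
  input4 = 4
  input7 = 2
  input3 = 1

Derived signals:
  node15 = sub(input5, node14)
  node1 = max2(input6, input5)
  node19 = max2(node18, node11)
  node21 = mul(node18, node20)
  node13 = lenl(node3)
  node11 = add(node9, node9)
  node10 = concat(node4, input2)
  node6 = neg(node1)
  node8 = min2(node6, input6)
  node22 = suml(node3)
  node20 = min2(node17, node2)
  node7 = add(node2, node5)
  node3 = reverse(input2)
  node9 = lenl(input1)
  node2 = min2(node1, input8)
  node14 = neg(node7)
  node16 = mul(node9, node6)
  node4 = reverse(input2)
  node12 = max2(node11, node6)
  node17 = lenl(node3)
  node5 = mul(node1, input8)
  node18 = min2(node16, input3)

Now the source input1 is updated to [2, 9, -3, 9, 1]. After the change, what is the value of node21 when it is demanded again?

Demanding node21 again yields 210.

First demand of the output computes:
  node1 = max2(-6, 7) = 7
  node2 = min2(7, -6) = -6
  node3 = reverse([3, 9]) = [9, 3]
  node6 = neg(7) = -7
  node9 = lenl([6, -1]) = 2
  node16 = mul(2, -7) = -14
  node17 = lenl([9, 3]) = 2
  node18 = min2(-14, 1) = -14
  node20 = min2(2, -6) = -6
  node21 = mul(-14, -6) = 84

After the edit, cleaning proceeds:
  node9: a read changed (input1 [6, -1]->[2, 9, -3, 9, 1]) — executes, giving 5.
  node16: a read changed (node9 2->5) — executes, giving -35.
  node18: a read changed (node16 -14->-35) — executes, giving -35.
  node21: a read changed (node18 -14->-35) — executes, giving 210.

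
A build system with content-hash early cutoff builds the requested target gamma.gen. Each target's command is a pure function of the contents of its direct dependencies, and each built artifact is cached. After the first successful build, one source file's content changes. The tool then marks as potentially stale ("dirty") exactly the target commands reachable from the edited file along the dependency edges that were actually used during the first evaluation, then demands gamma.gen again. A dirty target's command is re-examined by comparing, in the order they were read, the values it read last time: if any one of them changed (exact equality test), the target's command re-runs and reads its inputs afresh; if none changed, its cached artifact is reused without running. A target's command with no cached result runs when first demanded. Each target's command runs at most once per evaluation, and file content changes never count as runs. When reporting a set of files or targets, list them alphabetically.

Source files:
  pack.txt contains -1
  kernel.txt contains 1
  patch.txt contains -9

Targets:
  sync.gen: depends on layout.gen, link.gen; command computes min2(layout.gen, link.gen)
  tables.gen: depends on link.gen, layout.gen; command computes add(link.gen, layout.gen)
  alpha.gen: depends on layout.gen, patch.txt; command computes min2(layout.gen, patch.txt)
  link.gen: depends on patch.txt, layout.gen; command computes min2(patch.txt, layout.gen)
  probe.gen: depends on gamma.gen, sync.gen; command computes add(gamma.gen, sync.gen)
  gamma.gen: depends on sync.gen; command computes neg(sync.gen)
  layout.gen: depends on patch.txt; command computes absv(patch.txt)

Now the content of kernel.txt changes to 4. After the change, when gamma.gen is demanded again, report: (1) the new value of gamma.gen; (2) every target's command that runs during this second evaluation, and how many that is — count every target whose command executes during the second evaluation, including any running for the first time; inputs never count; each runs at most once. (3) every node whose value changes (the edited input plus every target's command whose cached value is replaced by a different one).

First evaluation (everything demanded from the output):
  layout.gen = absv(-9) = 9
  link.gen = min2(-9, 9) = -9
  sync.gen = min2(9, -9) = -9
  gamma.gen = neg(-9) = 9

Propagation after the edit:
  kernel.txt feeds no computation that the output demands — nothing is marked dirty and nothing runs.

Key observation: kernel.txt is never demanded by the output, so the edit triggers no recomputation at all.

New value of gamma.gen: 9.
Target commands that run: none — 0 in total.
Values that change: kernel.txt.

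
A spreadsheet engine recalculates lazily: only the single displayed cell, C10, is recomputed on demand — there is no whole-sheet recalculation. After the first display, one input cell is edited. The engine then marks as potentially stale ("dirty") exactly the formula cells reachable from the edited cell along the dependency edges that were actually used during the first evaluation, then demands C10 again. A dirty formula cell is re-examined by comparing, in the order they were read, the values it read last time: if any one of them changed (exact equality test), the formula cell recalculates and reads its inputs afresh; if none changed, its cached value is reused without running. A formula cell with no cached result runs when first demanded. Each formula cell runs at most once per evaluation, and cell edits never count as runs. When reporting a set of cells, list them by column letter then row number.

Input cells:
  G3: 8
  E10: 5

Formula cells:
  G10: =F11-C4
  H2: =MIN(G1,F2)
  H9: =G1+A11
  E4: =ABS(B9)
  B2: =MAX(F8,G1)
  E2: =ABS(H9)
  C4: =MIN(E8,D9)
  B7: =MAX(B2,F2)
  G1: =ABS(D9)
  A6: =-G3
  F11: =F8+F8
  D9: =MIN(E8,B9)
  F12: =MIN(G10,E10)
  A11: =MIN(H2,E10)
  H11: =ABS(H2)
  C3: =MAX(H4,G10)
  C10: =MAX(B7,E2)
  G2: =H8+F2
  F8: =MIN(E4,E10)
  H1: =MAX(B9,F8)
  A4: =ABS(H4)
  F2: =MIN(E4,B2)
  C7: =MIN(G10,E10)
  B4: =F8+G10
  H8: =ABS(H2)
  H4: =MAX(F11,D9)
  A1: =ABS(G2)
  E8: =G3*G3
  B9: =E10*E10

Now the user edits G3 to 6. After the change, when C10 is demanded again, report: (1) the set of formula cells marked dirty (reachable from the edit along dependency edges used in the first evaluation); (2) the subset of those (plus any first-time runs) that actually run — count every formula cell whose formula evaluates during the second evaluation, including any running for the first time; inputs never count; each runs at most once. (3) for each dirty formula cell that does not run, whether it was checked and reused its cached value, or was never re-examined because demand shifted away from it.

First evaluation (everything demanded from the output):
  B9 = 5 * 5 = 25
  E4 = ABS(25) = 25
  E8 = 8 * 8 = 64
  D9 = MIN(64, 25) = 25
  F8 = MIN(25, 5) = 5
  G1 = ABS(25) = 25
  B2 = MAX(5, 25) = 25
  F2 = MIN(25, 25) = 25
  B7 = MAX(25, 25) = 25
  H2 = MIN(25, 25) = 25
  A11 = MIN(25, 5) = 5
  H9 = 25 + 5 = 30
  E2 = ABS(30) = 30
  C10 = MAX(25, 30) = 30

Propagation after the edit:
  E8: runs — G3 8->6; G3 8->6; result 36.
  D9: runs — E8 64->36; result 25 (same value as before).
  G1: checked — values it read are unchanged (D9 unchanged); reused cached 25 without running.
  B2: checked — values it read are unchanged (F8 unchanged, G1 unchanged); reused cached 25 without running.
  F2: checked — values it read are unchanged (E4 unchanged, B2 unchanged); reused cached 25 without running.
  B7: checked — values it read are unchanged (B2 unchanged, F2 unchanged); reused cached 25 without running.
  H2: checked — values it read are unchanged (G1 unchanged, F2 unchanged); reused cached 25 without running.
  A11: checked — values it read are unchanged (H2 unchanged, E10 unchanged); reused cached 5 without running.
  H9: checked — values it read are unchanged (G1 unchanged, A11 unchanged); reused cached 30 without running.
  E2: checked — values it read are unchanged (H9 unchanged); reused cached 30 without running.
  C10: checked — values it read are unchanged (B7 unchanged, E2 unchanged); reused cached 30 without running.

Key observation: the change is absorbed at D9 — it re-runs but produces the same value, and the output's value is unchanged.

Marked dirty: A11, B2, B7, C10, D9, E2, E8, F2, G1, H2, H9.
Formula cells that run: D9, E8 — 2 in total.
Checked but reused from cache: A11, B2, B7, C10, E2, F2, G1, H2, H9.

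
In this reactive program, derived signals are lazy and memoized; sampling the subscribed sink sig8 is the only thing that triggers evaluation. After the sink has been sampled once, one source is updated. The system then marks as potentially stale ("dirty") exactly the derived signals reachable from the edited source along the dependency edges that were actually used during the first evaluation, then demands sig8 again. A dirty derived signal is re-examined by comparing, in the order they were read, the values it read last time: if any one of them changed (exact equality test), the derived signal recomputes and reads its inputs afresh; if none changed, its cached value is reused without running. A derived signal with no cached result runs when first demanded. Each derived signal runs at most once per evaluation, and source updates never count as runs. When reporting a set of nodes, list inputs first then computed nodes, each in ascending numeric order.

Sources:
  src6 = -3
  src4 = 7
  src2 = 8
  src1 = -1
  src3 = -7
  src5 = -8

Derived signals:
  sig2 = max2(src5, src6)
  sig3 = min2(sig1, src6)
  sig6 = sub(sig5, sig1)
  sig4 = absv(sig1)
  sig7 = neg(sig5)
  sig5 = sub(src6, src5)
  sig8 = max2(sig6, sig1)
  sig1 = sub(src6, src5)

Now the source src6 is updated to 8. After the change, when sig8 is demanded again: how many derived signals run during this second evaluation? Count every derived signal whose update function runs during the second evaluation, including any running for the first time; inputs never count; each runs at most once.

4 derived signals run: sig1, sig5, sig6, sig8.

First demand of the output computes:
  sig1 = sub(-3, -8) = 5
  sig5 = sub(-3, -8) = 5
  sig6 = sub(5, 5) = 0
  sig8 = max2(0, 5) = 5

After the edit, cleaning proceeds:
  sig1: a read changed (src6 -3->8) — executes, giving 16.
  sig5: a read changed (src6 -3->8) — executes, giving 16.
  sig6: a read changed (sig5 5->16; sig1 5->16) — executes, giving 0 — identical to its old value.
  sig8: a read changed (sig1 5->16) — executes, giving 16.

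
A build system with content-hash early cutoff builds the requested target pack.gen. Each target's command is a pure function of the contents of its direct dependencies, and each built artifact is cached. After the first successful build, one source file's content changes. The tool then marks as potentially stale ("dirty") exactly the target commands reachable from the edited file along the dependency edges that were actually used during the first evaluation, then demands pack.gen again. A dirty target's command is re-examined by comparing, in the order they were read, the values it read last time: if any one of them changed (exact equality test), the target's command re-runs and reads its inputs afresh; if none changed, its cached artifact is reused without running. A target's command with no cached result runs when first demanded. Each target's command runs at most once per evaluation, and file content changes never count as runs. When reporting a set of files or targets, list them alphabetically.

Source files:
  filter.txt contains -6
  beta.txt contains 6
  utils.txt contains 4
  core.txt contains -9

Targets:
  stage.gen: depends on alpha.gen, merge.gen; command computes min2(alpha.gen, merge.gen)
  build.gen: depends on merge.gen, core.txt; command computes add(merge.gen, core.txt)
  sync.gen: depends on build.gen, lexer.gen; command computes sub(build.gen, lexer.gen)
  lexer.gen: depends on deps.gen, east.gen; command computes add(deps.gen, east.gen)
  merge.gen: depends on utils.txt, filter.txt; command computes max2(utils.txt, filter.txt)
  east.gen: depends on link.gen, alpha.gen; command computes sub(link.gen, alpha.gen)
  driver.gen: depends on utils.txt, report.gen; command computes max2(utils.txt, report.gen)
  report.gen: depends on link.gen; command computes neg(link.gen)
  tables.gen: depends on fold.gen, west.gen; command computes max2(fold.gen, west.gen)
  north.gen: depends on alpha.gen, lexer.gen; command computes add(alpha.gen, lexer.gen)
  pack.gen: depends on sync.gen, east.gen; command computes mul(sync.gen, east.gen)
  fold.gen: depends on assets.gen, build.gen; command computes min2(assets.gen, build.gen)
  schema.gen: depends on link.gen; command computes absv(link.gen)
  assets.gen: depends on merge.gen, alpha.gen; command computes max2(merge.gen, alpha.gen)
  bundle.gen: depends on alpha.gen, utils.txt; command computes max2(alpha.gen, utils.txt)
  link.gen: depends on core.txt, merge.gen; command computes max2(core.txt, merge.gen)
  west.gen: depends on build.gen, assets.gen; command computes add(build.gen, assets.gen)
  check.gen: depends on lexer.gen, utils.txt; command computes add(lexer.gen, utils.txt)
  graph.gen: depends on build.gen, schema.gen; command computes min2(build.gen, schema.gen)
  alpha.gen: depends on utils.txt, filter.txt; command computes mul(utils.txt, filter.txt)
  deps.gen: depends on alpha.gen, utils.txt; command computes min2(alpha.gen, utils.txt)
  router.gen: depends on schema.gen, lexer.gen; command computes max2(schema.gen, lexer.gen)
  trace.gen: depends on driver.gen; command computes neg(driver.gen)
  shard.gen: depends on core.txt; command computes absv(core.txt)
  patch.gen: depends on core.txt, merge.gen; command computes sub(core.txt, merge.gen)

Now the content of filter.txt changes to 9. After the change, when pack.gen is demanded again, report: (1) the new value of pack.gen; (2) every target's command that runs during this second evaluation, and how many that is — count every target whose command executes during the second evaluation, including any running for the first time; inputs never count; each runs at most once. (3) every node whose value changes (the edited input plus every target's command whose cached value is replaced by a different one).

New value of pack.gen: -621.
Target commands that run: alpha.gen, build.gen, deps.gen, east.gen, lexer.gen, link.gen, merge.gen, pack.gen, sync.gen — 9 in total.
Values that change: alpha.gen, build.gen, deps.gen, east.gen, filter.txt, lexer.gen, link.gen, merge.gen, pack.gen, sync.gen.

First evaluation (everything demanded from the output):
  alpha.gen = mul(4, -6) = -24
  deps.gen = min2(-24, 4) = -24
  merge.gen = max2(4, -6) = 4
  build.gen = add(4, -9) = -5
  link.gen = max2(-9, 4) = 4
  east.gen = sub(4, -24) = 28
  lexer.gen = add(-24, 28) = 4
  sync.gen = sub(-5, 4) = -9
  pack.gen = mul(-9, 28) = -252

Propagation after the edit:
  alpha.gen: runs — filter.txt -6->9; result 36.
  deps.gen: runs — alpha.gen -24->36; result 4.
  merge.gen: runs — filter.txt -6->9; result 9.
  build.gen: runs — merge.gen 4->9; result 0.
  link.gen: runs — merge.gen 4->9; result 9.
  east.gen: runs — link.gen 4->9; alpha.gen -24->36; result -27.
  lexer.gen: runs — deps.gen -24->4; east.gen 28->-27; result -23.
  sync.gen: runs — build.gen -5->0; lexer.gen 4->-23; result 23.
  pack.gen: runs — sync.gen -9->23; east.gen 28->-27; result -621.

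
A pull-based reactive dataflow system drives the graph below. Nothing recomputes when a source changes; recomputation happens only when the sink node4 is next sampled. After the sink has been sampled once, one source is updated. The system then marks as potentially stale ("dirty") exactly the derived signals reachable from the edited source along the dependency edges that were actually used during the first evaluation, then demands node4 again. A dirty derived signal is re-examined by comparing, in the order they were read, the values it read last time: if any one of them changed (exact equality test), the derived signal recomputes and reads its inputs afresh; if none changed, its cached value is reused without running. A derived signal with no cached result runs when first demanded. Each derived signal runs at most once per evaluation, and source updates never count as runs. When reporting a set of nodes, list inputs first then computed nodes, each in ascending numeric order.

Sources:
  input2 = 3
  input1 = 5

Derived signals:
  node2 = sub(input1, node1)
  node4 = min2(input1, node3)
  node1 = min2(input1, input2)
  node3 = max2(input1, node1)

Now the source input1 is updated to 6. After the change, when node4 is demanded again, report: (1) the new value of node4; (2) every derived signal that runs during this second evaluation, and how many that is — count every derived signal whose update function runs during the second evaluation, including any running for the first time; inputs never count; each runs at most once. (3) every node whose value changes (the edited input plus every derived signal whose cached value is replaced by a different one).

First evaluation (everything demanded from the output):
  node1 = min2(5, 3) = 3
  node3 = max2(5, 3) = 5
  node4 = min2(5, 5) = 5

Propagation after the edit:
  node1: runs — input1 5->6; result 3 (same value as before).
  node3: runs — input1 5->6; result 6.
  node4: runs — input1 5->6; node3 5->6; result 6.

New value of node4: 6.
Derived signals that run: node1, node3, node4 — 3 in total.
Values that change: input1, node3, node4.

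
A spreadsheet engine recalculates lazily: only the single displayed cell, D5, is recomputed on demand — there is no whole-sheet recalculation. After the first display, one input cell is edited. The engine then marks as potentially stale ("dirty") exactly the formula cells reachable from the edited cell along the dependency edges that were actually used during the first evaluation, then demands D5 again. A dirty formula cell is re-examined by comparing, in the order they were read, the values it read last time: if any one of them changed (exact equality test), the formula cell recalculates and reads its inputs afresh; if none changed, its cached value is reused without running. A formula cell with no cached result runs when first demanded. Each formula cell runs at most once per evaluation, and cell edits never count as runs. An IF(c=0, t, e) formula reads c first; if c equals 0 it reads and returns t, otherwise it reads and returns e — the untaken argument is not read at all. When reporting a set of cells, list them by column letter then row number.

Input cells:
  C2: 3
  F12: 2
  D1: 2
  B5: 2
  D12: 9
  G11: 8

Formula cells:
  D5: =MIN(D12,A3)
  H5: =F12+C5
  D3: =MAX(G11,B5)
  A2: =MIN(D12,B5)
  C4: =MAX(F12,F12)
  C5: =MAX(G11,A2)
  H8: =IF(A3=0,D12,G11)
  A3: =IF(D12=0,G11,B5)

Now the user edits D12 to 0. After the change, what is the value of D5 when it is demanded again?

New value of D5: 0.

First evaluation (everything demanded from the output):
  A3 = IF(D12=0: D12=9 -> else branch B5) = 2
  D5 = MIN(9, 2) = 2

Propagation after the edit:
  A3: runs — D12 9->0; result 8.
  D5: runs — D12 9->0; A3 2->8; result 0.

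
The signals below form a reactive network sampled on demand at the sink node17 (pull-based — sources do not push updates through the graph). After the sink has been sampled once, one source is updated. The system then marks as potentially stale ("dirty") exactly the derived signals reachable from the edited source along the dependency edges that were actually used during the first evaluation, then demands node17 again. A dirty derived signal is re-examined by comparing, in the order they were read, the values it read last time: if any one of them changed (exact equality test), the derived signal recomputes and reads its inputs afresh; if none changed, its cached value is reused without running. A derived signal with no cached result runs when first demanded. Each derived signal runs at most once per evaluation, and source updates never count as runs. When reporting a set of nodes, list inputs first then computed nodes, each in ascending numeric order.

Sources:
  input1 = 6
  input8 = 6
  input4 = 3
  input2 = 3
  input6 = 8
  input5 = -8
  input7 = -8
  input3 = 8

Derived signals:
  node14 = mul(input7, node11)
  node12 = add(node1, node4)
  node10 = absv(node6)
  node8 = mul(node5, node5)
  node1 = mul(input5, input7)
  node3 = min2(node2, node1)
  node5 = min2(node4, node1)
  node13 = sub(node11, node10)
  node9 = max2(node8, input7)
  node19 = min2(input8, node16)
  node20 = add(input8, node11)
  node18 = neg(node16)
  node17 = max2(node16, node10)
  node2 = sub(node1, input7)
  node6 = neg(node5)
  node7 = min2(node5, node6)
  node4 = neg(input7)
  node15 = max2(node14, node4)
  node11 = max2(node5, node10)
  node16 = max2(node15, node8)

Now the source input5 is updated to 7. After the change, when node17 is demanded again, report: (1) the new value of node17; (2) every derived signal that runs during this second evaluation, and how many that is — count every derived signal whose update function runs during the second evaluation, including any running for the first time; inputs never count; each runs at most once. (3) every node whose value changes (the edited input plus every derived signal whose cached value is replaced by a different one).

node17 now evaluates to 3136.
Run set: node1, node5, node6, node8, node10, node11, node14, node15, node16, node17 (10 run).
Changed values: input5, node1, node5, node6, node8, node10, node11, node14, node16, node17.

Initial pass — values computed on the first demand:
  node1 = mul(-8, -8) = 64
  node4 = neg(-8) = 8
  node5 = min2(8, 64) = 8
  node6 = neg(8) = -8
  node8 = mul(8, 8) = 64
  node10 = absv(-8) = 8
  node11 = max2(8, 8) = 8
  node14 = mul(-8, 8) = -64
  node15 = max2(-64, 8) = 8
  node16 = max2(8, 64) = 64
  node17 = max2(64, 8) = 64

Second demand — change propagation:
  node1: re-runs because input5 -8->7; new result -56.
  node5: re-runs because node1 64->-56; new result -56.
  node6: re-runs because node5 8->-56; new result 56.
  node8: re-runs because node5 8->-56; node5 8->-56; new result 3136.
  node10: re-runs because node6 -8->56; new result 56.
  node11: re-runs because node5 8->-56; node10 8->56; new result 56.
  node14: re-runs because node11 8->56; new result -448.
  node15: re-runs because node14 -64->-448; new result 8 (unchanged).
  node16: re-runs because node8 64->3136; new result 3136.
  node17: re-runs because node16 64->3136; node10 8->56; new result 3136.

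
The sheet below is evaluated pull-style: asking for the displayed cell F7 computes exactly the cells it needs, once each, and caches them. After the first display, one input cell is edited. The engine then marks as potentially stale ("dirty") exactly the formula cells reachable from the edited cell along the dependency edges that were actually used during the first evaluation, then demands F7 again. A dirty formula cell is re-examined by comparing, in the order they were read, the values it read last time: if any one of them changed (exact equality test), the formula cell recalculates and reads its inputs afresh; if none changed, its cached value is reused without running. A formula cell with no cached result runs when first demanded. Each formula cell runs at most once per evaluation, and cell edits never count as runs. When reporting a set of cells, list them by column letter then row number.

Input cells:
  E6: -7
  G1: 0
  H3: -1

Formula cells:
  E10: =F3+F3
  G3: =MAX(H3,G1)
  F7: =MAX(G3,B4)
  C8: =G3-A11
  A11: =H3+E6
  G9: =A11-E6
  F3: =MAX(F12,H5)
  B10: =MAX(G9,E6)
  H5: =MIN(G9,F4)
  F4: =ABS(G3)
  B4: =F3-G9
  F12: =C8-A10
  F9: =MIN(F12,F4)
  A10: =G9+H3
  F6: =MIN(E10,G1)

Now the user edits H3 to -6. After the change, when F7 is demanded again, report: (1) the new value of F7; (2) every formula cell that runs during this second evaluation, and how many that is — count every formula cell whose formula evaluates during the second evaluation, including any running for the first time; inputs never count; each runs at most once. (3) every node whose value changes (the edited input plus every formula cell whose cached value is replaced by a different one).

Demanding F7 again yields 31.
10 formula cells run: A10, A11, B4, C8, F3, F7, F12, G3, G9, H5.
The nodes whose values change: A10, A11, B4, C8, F3, F7, F12, G9, H3, H5.
Note where the cutoff bites: F4 is checked, finds nothing changed, and keeps its cache.

First demand of the output computes:
  A11 = -1 + -7 = -8
  G3 = MAX(-1, 0) = 0
  C8 = 0 - -8 = 8
  F4 = ABS(0) = 0
  G9 = -8 - -7 = -1
  A10 = -1 + -1 = -2
  F12 = 8 - -2 = 10
  H5 = MIN(-1, 0) = -1
  F3 = MAX(10, -1) = 10
  B4 = 10 - -1 = 11
  F7 = MAX(0, 11) = 11

After the edit, cleaning proceeds:
  A11: a read changed (H3 -1->-6) — executes, giving -13.
  G3: a read changed (H3 -1->-6) — executes, giving 0 — identical to its old value.
  C8: a read changed (A11 -8->-13) — executes, giving 13.
  F4: dirty, but its reads are unchanged (G3 unchanged); cached 0 stands.
  G9: a read changed (A11 -8->-13) — executes, giving -6.
  A10: a read changed (G9 -1->-6; H3 -1->-6) — executes, giving -12.
  F12: a read changed (C8 8->13; A10 -2->-12) — executes, giving 25.
  H5: a read changed (G9 -1->-6) — executes, giving -6.
  F3: a read changed (F12 10->25; H5 -1->-6) — executes, giving 25.
  B4: a read changed (F3 10->25; G9 -1->-6) — executes, giving 31.
  F7: a read changed (B4 11->31) — executes, giving 31.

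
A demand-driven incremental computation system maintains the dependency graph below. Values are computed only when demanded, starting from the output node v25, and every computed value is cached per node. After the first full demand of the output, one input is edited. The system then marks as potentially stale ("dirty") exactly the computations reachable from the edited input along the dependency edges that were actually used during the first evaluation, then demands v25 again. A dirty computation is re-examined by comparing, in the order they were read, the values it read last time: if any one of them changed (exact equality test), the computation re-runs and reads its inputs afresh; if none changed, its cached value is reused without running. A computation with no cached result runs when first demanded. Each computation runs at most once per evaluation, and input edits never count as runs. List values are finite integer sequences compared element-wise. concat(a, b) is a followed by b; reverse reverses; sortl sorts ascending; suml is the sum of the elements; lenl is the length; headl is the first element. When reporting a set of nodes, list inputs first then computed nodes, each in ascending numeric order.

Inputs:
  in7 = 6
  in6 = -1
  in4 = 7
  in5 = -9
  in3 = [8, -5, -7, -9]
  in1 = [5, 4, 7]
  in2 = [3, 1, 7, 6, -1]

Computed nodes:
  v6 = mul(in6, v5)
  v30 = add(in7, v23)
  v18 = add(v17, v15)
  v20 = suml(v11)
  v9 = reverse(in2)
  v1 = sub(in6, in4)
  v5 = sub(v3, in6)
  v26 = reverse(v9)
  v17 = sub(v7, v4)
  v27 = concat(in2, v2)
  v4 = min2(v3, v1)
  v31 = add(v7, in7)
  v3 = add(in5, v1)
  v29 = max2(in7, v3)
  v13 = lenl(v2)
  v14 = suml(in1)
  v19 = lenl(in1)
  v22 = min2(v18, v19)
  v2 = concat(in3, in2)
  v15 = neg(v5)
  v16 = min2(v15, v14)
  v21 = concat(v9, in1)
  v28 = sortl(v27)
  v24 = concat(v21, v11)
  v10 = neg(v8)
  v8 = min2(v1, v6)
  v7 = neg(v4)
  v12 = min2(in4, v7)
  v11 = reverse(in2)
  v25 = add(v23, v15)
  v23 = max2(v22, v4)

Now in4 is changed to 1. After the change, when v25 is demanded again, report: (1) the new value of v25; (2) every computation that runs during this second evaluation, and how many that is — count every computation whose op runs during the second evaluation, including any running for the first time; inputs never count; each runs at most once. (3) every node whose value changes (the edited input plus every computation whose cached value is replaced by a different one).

New value of v25: 13.
Computations that run: v1, v3, v4, v5, v7, v15, v17, v18, v22, v23, v25 — 11 in total.
Values that change: in4, v1, v3, v4, v5, v7, v15, v17, v18, v25.

First evaluation (everything demanded from the output):
  v1 = sub(-1, 7) = -8
  v3 = add(-9, -8) = -17
  v4 = min2(-17, -8) = -17
  v5 = sub(-17, -1) = -16
  v7 = neg(-17) = 17
  v15 = neg(-16) = 16
  v17 = sub(17, -17) = 34
  v18 = add(34, 16) = 50
  v19 = lenl([5, 4, 7]) = 3
  v22 = min2(50, 3) = 3
  v23 = max2(3, -17) = 3
  v25 = add(3, 16) = 19

Propagation after the edit:
  v1: runs — in4 7->1; result -2.
  v3: runs — v1 -8->-2; result -11.
  v4: runs — v3 -17->-11; v1 -8->-2; result -11.
  v5: runs — v3 -17->-11; result -10.
  v7: runs — v4 -17->-11; result 11.
  v15: runs — v5 -16->-10; result 10.
  v17: runs — v7 17->11; v4 -17->-11; result 22.
  v18: runs — v17 34->22; v15 16->10; result 32.
  v22: runs — v18 50->32; result 3 (same value as before).
  v23: runs — v4 -17->-11; result 3 (same value as before).
  v25: runs — v15 16->10; result 13.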